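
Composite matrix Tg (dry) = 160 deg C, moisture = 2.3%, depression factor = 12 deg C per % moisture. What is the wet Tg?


Tg_wet = Tg_dry - k*moisture = 160 - 12*2.3 = 132.4 deg C

132.4 deg C


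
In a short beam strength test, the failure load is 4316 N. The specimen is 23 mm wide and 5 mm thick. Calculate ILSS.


ILSS = 3F/(4bh) = 3*4316/(4*23*5) = 28.15 MPa

28.15 MPa


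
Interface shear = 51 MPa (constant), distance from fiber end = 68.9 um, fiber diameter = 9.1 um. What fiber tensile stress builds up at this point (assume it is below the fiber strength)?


Force balance: sigma_f * (pi*d^2/4) = tau * (pi*d) * x  ->  sigma_f = 4 * tau * x / d
sigma_f = 4 * 51 * 68.9 / 9.1 = 1544.6 MPa

1544.6 MPa


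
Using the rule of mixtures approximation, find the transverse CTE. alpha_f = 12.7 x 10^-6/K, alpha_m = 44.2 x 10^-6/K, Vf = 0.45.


alpha_2 = alpha_f*Vf + alpha_m*(1-Vf) = 12.7*0.45 + 44.2*0.55 = 30.0 x 10^-6/K

30.0 x 10^-6/K


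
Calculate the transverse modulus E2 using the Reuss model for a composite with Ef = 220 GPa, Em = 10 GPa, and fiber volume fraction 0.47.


1/E2 = Vf/Ef + (1-Vf)/Em = 0.47/220 + 0.53/10
E2 = 18.14 GPa

18.14 GPa


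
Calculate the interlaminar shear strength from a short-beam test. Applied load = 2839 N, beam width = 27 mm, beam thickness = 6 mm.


ILSS = 3F/(4bh) = 3*2839/(4*27*6) = 13.14 MPa

13.14 MPa


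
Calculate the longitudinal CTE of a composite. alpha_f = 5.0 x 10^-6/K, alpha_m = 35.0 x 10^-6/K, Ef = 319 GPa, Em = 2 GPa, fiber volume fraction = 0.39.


E1 = Ef*Vf + Em*(1-Vf) = 125.63
alpha_1 = (alpha_f*Ef*Vf + alpha_m*Em*(1-Vf))/E1 = 5.29 x 10^-6/K

5.29 x 10^-6/K


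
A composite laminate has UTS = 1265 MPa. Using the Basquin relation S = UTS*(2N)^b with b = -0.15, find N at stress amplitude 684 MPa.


N = 0.5 * (S/UTS)^(1/b) = 0.5 * (684/1265)^(1/-0.15) = 30.1439 cycles

30.1439 cycles


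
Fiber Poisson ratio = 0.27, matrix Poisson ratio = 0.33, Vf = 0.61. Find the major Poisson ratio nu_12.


nu_12 = nu_f*Vf + nu_m*(1-Vf) = 0.27*0.61 + 0.33*0.39 = 0.2934

0.2934


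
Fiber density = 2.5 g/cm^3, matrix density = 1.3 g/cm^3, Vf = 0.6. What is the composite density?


rho_c = rho_f*Vf + rho_m*(1-Vf) = 2.5*0.6 + 1.3*0.4 = 2.02 g/cm^3

2.02 g/cm^3


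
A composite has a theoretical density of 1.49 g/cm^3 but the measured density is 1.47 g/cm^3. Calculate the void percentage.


Void% = (rho_theo - rho_actual)/rho_theo * 100 = (1.49 - 1.47)/1.49 * 100 = 1.34%

1.34%


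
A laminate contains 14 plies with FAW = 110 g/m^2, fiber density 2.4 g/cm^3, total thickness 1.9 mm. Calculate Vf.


Vf = n * FAW / (rho_f * h * 1000) = 14 * 110 / (2.4 * 1.9 * 1000) = 0.3377

0.3377


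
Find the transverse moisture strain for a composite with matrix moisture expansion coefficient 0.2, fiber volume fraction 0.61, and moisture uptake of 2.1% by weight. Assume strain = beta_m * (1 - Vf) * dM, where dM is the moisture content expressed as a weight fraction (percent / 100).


dM = 2.1/100 = 0.021
strain = beta_m * (1-Vf) * dM = 0.2 * 0.39 * 0.021 = 0.001638

0.001638


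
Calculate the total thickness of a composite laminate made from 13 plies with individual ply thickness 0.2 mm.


h = n * t_ply = 13 * 0.2 = 2.6 mm

2.6 mm


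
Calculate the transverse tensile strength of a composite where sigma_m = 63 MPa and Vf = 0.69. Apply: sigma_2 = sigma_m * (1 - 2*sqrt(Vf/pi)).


factor = 1 - 2*sqrt(0.69/pi) = 0.0627
sigma_2 = 63 * 0.0627 = 3.95 MPa

3.95 MPa


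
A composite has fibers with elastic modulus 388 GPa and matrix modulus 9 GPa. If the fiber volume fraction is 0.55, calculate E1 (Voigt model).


E1 = Ef*Vf + Em*(1-Vf) = 388*0.55 + 9*0.45 = 217.45 GPa

217.45 GPa


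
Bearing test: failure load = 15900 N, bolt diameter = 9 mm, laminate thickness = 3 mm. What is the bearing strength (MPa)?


sigma_br = F/(d*h) = 15900/(9*3) = 588.9 MPa

588.9 MPa


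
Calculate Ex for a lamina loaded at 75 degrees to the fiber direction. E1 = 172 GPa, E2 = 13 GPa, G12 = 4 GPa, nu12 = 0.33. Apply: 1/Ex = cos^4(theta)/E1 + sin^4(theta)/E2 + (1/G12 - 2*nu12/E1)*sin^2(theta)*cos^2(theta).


cos^4(75) = 0.004487, sin^4(75) = 0.870513, sin^2(75)*cos^2(75) = 0.0625
1/G12 - 2*nu12/E1 = 1/4 - 2*0.33/172 = 0.246163 GPa^-1
1/Ex = 0.004487/172 + 0.870513/13 + 0.246163*0.0625 = 0.0823738 GPa^-1
Ex = 12.14 GPa

12.14 GPa


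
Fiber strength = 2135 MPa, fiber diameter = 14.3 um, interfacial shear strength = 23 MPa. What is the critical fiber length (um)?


Lc = sigma_f * d / (2 * tau_i) = 2135 * 14.3 / (2 * 23) = 663.7 um

663.7 um


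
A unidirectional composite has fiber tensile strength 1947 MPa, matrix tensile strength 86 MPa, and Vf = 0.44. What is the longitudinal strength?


sigma_1 = sigma_f*Vf + sigma_m*(1-Vf) = 1947*0.44 + 86*0.56 = 904.8 MPa

904.8 MPa


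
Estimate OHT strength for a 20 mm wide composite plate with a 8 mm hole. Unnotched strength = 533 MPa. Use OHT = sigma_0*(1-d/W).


OHT = sigma_0*(1-d/W) = 533*(1-8/20) = 319.8 MPa

319.8 MPa


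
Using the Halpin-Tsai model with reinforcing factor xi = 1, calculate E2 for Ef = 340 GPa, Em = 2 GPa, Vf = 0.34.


eta = (Ef/Em - 1)/(Ef/Em + xi) = (170.0 - 1)/(170.0 + 1) = 0.9883
E2 = Em*(1+xi*eta*Vf)/(1-eta*Vf) = 4.02 GPa

4.02 GPa


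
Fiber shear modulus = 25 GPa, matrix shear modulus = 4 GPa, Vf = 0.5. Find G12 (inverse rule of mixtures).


1/G12 = Vf/Gf + (1-Vf)/Gm = 0.5/25 + 0.5/4
G12 = 6.9 GPa

6.9 GPa


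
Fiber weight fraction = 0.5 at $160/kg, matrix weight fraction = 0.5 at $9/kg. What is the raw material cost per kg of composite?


Cost = cost_f*Wf + cost_m*Wm = 160*0.5 + 9*0.5 = $84.5/kg

$84.5/kg


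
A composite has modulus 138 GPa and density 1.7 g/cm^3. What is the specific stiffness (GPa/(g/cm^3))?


Specific stiffness = E/rho = 138/1.7 = 81.2 GPa/(g/cm^3)

81.2 GPa/(g/cm^3)


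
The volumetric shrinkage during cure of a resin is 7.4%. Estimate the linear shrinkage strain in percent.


Linear shrinkage ≈ vol_shrink/3 = 7.4/3 = 2.467%

2.467%


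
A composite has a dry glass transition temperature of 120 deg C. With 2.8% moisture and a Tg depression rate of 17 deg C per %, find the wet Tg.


Tg_wet = Tg_dry - k*moisture = 120 - 17*2.8 = 72.4 deg C

72.4 deg C


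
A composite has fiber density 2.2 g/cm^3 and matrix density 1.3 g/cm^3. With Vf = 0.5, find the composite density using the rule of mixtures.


rho_c = rho_f*Vf + rho_m*(1-Vf) = 2.2*0.5 + 1.3*0.5 = 1.75 g/cm^3

1.75 g/cm^3


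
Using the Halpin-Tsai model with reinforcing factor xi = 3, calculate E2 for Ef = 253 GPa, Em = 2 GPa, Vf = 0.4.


eta = (Ef/Em - 1)/(Ef/Em + xi) = (126.5 - 1)/(126.5 + 3) = 0.9691
E2 = Em*(1+xi*eta*Vf)/(1-eta*Vf) = 7.06 GPa

7.06 GPa


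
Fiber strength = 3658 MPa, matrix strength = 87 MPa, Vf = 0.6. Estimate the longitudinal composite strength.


sigma_1 = sigma_f*Vf + sigma_m*(1-Vf) = 3658*0.6 + 87*0.4 = 2229.6 MPa

2229.6 MPa


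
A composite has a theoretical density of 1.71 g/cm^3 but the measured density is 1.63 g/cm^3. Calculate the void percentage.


Void% = (rho_theo - rho_actual)/rho_theo * 100 = (1.71 - 1.63)/1.71 * 100 = 4.68%

4.68%


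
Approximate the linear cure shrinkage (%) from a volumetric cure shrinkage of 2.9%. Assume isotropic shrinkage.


Linear shrinkage ≈ vol_shrink/3 = 2.9/3 = 0.967%

0.967%


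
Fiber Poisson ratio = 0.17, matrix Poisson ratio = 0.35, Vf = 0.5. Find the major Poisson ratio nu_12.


nu_12 = nu_f*Vf + nu_m*(1-Vf) = 0.17*0.5 + 0.35*0.5 = 0.26

0.26


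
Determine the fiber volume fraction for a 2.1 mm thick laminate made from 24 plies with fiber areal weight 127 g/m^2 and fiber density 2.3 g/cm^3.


Vf = n * FAW / (rho_f * h * 1000) = 24 * 127 / (2.3 * 2.1 * 1000) = 0.6311

0.6311


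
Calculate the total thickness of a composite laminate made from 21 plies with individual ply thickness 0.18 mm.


h = n * t_ply = 21 * 0.18 = 3.78 mm

3.78 mm


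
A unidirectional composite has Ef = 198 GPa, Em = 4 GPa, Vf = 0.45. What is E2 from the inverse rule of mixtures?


1/E2 = Vf/Ef + (1-Vf)/Em = 0.45/198 + 0.55/4
E2 = 7.15 GPa

7.15 GPa


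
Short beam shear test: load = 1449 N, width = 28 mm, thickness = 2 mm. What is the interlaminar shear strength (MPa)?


ILSS = 3F/(4bh) = 3*1449/(4*28*2) = 19.41 MPa

19.41 MPa


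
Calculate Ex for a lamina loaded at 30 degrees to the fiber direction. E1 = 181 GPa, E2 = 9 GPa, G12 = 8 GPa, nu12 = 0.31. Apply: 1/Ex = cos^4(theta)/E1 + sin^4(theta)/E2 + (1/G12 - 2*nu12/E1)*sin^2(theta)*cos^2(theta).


cos^4(30) = 0.5625, sin^4(30) = 0.0625, sin^2(30)*cos^2(30) = 0.1875
1/G12 - 2*nu12/E1 = 1/8 - 2*0.31/181 = 0.121575 GPa^-1
1/Ex = 0.5625/181 + 0.0625/9 + 0.121575*0.1875 = 0.0328474 GPa^-1
Ex = 30.44 GPa

30.44 GPa


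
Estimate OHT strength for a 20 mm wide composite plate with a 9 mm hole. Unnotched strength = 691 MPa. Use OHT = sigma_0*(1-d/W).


OHT = sigma_0*(1-d/W) = 691*(1-9/20) = 380.1 MPa

380.1 MPa


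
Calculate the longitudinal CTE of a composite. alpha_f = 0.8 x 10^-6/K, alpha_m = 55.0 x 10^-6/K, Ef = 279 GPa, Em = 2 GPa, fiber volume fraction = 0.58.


E1 = Ef*Vf + Em*(1-Vf) = 162.66
alpha_1 = (alpha_f*Ef*Vf + alpha_m*Em*(1-Vf))/E1 = 1.08 x 10^-6/K

1.08 x 10^-6/K


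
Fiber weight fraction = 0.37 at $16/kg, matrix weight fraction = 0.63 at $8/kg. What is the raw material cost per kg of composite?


Cost = cost_f*Wf + cost_m*Wm = 16*0.37 + 8*0.63 = $10.96/kg

$10.96/kg


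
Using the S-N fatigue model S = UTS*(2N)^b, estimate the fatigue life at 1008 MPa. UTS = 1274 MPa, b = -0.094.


N = 0.5 * (S/UTS)^(1/b) = 0.5 * (1008/1274)^(1/-0.094) = 6.0392 cycles

6.0392 cycles


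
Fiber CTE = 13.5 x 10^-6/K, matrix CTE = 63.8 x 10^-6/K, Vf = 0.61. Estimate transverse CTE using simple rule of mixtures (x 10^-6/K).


alpha_2 = alpha_f*Vf + alpha_m*(1-Vf) = 13.5*0.61 + 63.8*0.39 = 33.1 x 10^-6/K

33.1 x 10^-6/K


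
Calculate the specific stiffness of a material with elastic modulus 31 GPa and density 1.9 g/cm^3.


Specific stiffness = E/rho = 31/1.9 = 16.3 GPa/(g/cm^3)

16.3 GPa/(g/cm^3)


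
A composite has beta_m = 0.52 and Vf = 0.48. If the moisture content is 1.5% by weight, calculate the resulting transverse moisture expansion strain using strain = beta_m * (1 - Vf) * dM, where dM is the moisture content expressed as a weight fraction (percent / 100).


dM = 1.5/100 = 0.015
strain = beta_m * (1-Vf) * dM = 0.52 * 0.52 * 0.015 = 0.004056

0.004056


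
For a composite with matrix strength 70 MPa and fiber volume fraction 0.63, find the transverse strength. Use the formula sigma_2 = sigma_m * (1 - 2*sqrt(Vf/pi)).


factor = 1 - 2*sqrt(0.63/pi) = 0.1044
sigma_2 = 70 * 0.1044 = 7.31 MPa

7.31 MPa


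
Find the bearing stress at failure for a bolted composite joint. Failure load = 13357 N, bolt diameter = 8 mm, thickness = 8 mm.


sigma_br = F/(d*h) = 13357/(8*8) = 208.7 MPa

208.7 MPa


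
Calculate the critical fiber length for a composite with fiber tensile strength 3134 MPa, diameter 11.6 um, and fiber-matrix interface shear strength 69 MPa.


Lc = sigma_f * d / (2 * tau_i) = 3134 * 11.6 / (2 * 69) = 263.4 um

263.4 um


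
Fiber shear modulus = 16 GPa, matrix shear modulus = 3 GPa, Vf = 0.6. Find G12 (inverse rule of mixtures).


1/G12 = Vf/Gf + (1-Vf)/Gm = 0.6/16 + 0.4/3
G12 = 5.85 GPa

5.85 GPa


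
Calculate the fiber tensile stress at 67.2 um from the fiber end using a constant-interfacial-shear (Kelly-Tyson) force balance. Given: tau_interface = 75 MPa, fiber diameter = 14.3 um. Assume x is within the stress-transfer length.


Force balance: sigma_f * (pi*d^2/4) = tau * (pi*d) * x  ->  sigma_f = 4 * tau * x / d
sigma_f = 4 * 75 * 67.2 / 14.3 = 1409.8 MPa

1409.8 MPa


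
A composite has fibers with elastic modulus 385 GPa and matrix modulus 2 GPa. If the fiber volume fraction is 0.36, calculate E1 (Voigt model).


E1 = Ef*Vf + Em*(1-Vf) = 385*0.36 + 2*0.64 = 139.88 GPa

139.88 GPa


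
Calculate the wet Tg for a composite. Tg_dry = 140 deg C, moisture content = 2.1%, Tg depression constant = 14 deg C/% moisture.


Tg_wet = Tg_dry - k*moisture = 140 - 14*2.1 = 110.6 deg C

110.6 deg C


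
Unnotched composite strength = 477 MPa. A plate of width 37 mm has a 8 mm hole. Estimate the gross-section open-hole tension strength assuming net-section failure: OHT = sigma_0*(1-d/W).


OHT = sigma_0*(1-d/W) = 477*(1-8/37) = 373.9 MPa

373.9 MPa


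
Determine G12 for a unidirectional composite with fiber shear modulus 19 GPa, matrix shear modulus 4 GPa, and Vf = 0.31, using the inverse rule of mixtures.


1/G12 = Vf/Gf + (1-Vf)/Gm = 0.31/19 + 0.69/4
G12 = 5.3 GPa

5.3 GPa


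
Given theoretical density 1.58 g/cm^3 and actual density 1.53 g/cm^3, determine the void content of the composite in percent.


Void% = (rho_theo - rho_actual)/rho_theo * 100 = (1.58 - 1.53)/1.58 * 100 = 3.16%

3.16%


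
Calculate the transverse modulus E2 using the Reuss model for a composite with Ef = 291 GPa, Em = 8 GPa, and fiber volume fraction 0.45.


1/E2 = Vf/Ef + (1-Vf)/Em = 0.45/291 + 0.55/8
E2 = 14.23 GPa

14.23 GPa


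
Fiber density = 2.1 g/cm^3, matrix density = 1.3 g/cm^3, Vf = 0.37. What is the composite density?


rho_c = rho_f*Vf + rho_m*(1-Vf) = 2.1*0.37 + 1.3*0.63 = 1.596 g/cm^3

1.596 g/cm^3


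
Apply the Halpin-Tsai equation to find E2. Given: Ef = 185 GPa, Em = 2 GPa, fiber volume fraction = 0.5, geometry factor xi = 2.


eta = (Ef/Em - 1)/(Ef/Em + xi) = (92.5 - 1)/(92.5 + 2) = 0.9683
E2 = Em*(1+xi*eta*Vf)/(1-eta*Vf) = 7.63 GPa

7.63 GPa


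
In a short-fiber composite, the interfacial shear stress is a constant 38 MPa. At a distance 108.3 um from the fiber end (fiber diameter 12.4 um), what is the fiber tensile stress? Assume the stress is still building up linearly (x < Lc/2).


Force balance: sigma_f * (pi*d^2/4) = tau * (pi*d) * x  ->  sigma_f = 4 * tau * x / d
sigma_f = 4 * 38 * 108.3 / 12.4 = 1327.5 MPa

1327.5 MPa


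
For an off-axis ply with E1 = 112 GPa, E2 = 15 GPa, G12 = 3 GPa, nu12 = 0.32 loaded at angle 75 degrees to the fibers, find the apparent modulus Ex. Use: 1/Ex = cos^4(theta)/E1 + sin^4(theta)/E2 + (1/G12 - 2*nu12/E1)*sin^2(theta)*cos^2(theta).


cos^4(75) = 0.004487, sin^4(75) = 0.870513, sin^2(75)*cos^2(75) = 0.0625
1/G12 - 2*nu12/E1 = 1/3 - 2*0.32/112 = 0.327619 GPa^-1
1/Ex = 0.004487/112 + 0.870513/15 + 0.327619*0.0625 = 0.0785504 GPa^-1
Ex = 12.73 GPa

12.73 GPa


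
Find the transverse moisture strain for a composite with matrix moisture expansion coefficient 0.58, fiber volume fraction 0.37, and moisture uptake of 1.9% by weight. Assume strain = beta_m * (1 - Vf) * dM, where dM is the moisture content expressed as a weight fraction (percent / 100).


dM = 1.9/100 = 0.019
strain = beta_m * (1-Vf) * dM = 0.58 * 0.63 * 0.019 = 0.0069426

0.0069426


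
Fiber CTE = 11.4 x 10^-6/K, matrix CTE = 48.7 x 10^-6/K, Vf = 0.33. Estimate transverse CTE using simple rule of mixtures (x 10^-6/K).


alpha_2 = alpha_f*Vf + alpha_m*(1-Vf) = 11.4*0.33 + 48.7*0.67 = 36.4 x 10^-6/K

36.4 x 10^-6/K


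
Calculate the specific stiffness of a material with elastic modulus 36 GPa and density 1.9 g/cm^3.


Specific stiffness = E/rho = 36/1.9 = 18.9 GPa/(g/cm^3)

18.9 GPa/(g/cm^3)


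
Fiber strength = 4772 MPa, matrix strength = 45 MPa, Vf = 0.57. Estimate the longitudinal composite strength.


sigma_1 = sigma_f*Vf + sigma_m*(1-Vf) = 4772*0.57 + 45*0.43 = 2739.4 MPa

2739.4 MPa


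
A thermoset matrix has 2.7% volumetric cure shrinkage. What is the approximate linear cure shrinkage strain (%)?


Linear shrinkage ≈ vol_shrink/3 = 2.7/3 = 0.9%

0.9%


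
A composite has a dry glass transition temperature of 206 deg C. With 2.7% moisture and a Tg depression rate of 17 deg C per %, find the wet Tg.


Tg_wet = Tg_dry - k*moisture = 206 - 17*2.7 = 160.1 deg C

160.1 deg C


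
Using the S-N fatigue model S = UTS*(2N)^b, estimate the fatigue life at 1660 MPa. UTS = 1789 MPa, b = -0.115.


N = 0.5 * (S/UTS)^(1/b) = 0.5 * (1660/1789)^(1/-0.115) = 0.9585 cycles

0.9585 cycles


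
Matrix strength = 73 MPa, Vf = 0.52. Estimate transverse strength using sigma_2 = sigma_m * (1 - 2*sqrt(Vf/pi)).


factor = 1 - 2*sqrt(0.52/pi) = 0.1863
sigma_2 = 73 * 0.1863 = 13.6 MPa

13.6 MPa


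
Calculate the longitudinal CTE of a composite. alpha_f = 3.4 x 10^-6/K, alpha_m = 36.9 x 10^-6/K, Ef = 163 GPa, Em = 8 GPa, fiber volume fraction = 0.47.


E1 = Ef*Vf + Em*(1-Vf) = 80.85
alpha_1 = (alpha_f*Ef*Vf + alpha_m*Em*(1-Vf))/E1 = 5.16 x 10^-6/K

5.16 x 10^-6/K


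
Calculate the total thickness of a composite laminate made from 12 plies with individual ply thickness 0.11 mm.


h = n * t_ply = 12 * 0.11 = 1.32 mm

1.32 mm


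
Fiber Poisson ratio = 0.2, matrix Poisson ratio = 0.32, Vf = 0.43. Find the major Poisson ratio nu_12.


nu_12 = nu_f*Vf + nu_m*(1-Vf) = 0.2*0.43 + 0.32*0.57 = 0.2684

0.2684


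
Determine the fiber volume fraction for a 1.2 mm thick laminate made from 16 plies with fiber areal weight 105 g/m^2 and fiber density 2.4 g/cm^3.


Vf = n * FAW / (rho_f * h * 1000) = 16 * 105 / (2.4 * 1.2 * 1000) = 0.5833

0.5833


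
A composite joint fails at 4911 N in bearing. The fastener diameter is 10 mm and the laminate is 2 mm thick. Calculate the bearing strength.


sigma_br = F/(d*h) = 4911/(10*2) = 245.6 MPa

245.6 MPa


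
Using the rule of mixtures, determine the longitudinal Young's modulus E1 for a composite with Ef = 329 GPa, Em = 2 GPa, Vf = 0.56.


E1 = Ef*Vf + Em*(1-Vf) = 329*0.56 + 2*0.44 = 185.12 GPa

185.12 GPa


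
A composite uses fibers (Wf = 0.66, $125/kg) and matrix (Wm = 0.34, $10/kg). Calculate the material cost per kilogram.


Cost = cost_f*Wf + cost_m*Wm = 125*0.66 + 10*0.34 = $85.9/kg

$85.9/kg


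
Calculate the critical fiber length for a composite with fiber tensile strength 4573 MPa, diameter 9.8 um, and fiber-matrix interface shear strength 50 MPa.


Lc = sigma_f * d / (2 * tau_i) = 4573 * 9.8 / (2 * 50) = 448.2 um

448.2 um


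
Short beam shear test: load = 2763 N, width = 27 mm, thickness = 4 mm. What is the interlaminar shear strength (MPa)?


ILSS = 3F/(4bh) = 3*2763/(4*27*4) = 19.19 MPa

19.19 MPa


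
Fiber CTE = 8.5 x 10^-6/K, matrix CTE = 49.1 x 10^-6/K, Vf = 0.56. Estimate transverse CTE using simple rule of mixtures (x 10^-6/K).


alpha_2 = alpha_f*Vf + alpha_m*(1-Vf) = 8.5*0.56 + 49.1*0.44 = 26.4 x 10^-6/K

26.4 x 10^-6/K


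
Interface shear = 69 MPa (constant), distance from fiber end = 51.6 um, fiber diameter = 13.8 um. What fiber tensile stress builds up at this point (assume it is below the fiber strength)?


Force balance: sigma_f * (pi*d^2/4) = tau * (pi*d) * x  ->  sigma_f = 4 * tau * x / d
sigma_f = 4 * 69 * 51.6 / 13.8 = 1032.0 MPa

1032.0 MPa


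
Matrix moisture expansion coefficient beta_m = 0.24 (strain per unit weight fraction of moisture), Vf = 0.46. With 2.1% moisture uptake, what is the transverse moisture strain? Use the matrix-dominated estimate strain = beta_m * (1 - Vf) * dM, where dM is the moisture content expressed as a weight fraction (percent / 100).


dM = 2.1/100 = 0.021
strain = beta_m * (1-Vf) * dM = 0.24 * 0.54 * 0.021 = 0.0027216

0.0027216


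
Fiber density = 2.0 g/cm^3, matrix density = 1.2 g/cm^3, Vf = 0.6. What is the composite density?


rho_c = rho_f*Vf + rho_m*(1-Vf) = 2.0*0.6 + 1.2*0.4 = 1.68 g/cm^3

1.68 g/cm^3


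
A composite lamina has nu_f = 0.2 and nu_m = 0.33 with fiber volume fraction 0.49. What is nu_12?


nu_12 = nu_f*Vf + nu_m*(1-Vf) = 0.2*0.49 + 0.33*0.51 = 0.2663

0.2663


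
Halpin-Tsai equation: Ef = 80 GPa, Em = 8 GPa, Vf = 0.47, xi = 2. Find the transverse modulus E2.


eta = (Ef/Em - 1)/(Ef/Em + xi) = (10.0 - 1)/(10.0 + 2) = 0.75
E2 = Em*(1+xi*eta*Vf)/(1-eta*Vf) = 21.07 GPa

21.07 GPa


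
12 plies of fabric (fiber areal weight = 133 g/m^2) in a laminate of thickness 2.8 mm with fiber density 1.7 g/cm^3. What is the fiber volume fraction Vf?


Vf = n * FAW / (rho_f * h * 1000) = 12 * 133 / (1.7 * 2.8 * 1000) = 0.3353

0.3353


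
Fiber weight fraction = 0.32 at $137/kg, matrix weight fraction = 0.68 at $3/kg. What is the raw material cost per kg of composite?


Cost = cost_f*Wf + cost_m*Wm = 137*0.32 + 3*0.68 = $45.88/kg

$45.88/kg


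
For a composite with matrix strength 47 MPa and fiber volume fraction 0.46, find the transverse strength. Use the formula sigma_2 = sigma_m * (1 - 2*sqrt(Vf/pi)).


factor = 1 - 2*sqrt(0.46/pi) = 0.2347
sigma_2 = 47 * 0.2347 = 11.03 MPa

11.03 MPa


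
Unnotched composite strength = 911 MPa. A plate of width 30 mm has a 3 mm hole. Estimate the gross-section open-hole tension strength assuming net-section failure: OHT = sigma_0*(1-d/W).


OHT = sigma_0*(1-d/W) = 911*(1-3/30) = 819.9 MPa

819.9 MPa


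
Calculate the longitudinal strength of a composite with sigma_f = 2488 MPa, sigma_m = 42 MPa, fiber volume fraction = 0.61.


sigma_1 = sigma_f*Vf + sigma_m*(1-Vf) = 2488*0.61 + 42*0.39 = 1534.1 MPa

1534.1 MPa


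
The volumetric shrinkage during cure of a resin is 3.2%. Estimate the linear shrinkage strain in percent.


Linear shrinkage ≈ vol_shrink/3 = 3.2/3 = 1.067%

1.067%


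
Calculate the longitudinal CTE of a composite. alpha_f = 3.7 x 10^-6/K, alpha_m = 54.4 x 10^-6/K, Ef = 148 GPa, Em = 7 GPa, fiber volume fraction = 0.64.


E1 = Ef*Vf + Em*(1-Vf) = 97.24
alpha_1 = (alpha_f*Ef*Vf + alpha_m*Em*(1-Vf))/E1 = 5.01 x 10^-6/K

5.01 x 10^-6/K


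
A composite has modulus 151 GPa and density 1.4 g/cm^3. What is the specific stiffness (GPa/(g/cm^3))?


Specific stiffness = E/rho = 151/1.4 = 107.9 GPa/(g/cm^3)

107.9 GPa/(g/cm^3)


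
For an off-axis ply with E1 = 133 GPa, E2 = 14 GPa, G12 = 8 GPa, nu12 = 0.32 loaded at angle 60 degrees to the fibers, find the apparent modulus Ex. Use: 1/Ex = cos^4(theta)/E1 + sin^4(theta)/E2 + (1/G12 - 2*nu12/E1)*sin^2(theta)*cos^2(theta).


cos^4(60) = 0.0625, sin^4(60) = 0.5625, sin^2(60)*cos^2(60) = 0.1875
1/G12 - 2*nu12/E1 = 1/8 - 2*0.32/133 = 0.120188 GPa^-1
1/Ex = 0.0625/133 + 0.5625/14 + 0.120188*0.1875 = 0.0631837 GPa^-1
Ex = 15.83 GPa

15.83 GPa


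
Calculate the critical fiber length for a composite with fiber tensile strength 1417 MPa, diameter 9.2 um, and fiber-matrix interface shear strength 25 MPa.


Lc = sigma_f * d / (2 * tau_i) = 1417 * 9.2 / (2 * 25) = 260.7 um

260.7 um


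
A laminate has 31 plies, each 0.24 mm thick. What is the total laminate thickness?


h = n * t_ply = 31 * 0.24 = 7.44 mm

7.44 mm


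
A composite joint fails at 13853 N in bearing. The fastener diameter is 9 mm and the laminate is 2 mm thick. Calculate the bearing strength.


sigma_br = F/(d*h) = 13853/(9*2) = 769.6 MPa

769.6 MPa


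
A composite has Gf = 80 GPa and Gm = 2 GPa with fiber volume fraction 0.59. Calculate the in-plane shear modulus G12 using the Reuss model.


1/G12 = Vf/Gf + (1-Vf)/Gm = 0.59/80 + 0.41/2
G12 = 4.71 GPa

4.71 GPa


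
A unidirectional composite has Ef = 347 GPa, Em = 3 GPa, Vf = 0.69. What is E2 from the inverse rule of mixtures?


1/E2 = Vf/Ef + (1-Vf)/Em = 0.69/347 + 0.31/3
E2 = 9.49 GPa

9.49 GPa


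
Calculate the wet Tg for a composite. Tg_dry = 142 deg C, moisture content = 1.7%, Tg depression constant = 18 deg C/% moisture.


Tg_wet = Tg_dry - k*moisture = 142 - 18*1.7 = 111.4 deg C

111.4 deg C


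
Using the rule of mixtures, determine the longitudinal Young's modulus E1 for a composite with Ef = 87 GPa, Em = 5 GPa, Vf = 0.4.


E1 = Ef*Vf + Em*(1-Vf) = 87*0.4 + 5*0.6 = 37.8 GPa

37.8 GPa


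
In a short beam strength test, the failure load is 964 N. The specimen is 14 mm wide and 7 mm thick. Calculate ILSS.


ILSS = 3F/(4bh) = 3*964/(4*14*7) = 7.38 MPa

7.38 MPa


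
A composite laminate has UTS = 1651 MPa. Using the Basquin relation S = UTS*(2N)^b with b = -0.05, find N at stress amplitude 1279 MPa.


N = 0.5 * (S/UTS)^(1/b) = 0.5 * (1279/1651)^(1/-0.05) = 82.5089 cycles

82.5089 cycles


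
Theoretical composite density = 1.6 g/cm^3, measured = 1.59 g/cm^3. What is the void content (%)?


Void% = (rho_theo - rho_actual)/rho_theo * 100 = (1.6 - 1.59)/1.6 * 100 = 0.63%

0.63%


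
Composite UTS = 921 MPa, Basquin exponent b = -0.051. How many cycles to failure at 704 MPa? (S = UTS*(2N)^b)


N = 0.5 * (S/UTS)^(1/b) = 0.5 * (704/921)^(1/-0.051) = 97.0398 cycles

97.0398 cycles


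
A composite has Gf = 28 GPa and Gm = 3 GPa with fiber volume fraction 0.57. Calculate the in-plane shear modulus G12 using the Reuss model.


1/G12 = Vf/Gf + (1-Vf)/Gm = 0.57/28 + 0.43/3
G12 = 6.11 GPa

6.11 GPa


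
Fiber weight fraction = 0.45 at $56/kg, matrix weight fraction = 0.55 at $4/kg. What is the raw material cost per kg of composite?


Cost = cost_f*Wf + cost_m*Wm = 56*0.45 + 4*0.55 = $27.4/kg

$27.4/kg


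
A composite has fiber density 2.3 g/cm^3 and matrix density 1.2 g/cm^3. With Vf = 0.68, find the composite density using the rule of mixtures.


rho_c = rho_f*Vf + rho_m*(1-Vf) = 2.3*0.68 + 1.2*0.32 = 1.948 g/cm^3

1.948 g/cm^3


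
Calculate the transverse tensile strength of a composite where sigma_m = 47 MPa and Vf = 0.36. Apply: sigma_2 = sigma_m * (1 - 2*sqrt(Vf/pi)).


factor = 1 - 2*sqrt(0.36/pi) = 0.323
sigma_2 = 47 * 0.323 = 15.18 MPa

15.18 MPa


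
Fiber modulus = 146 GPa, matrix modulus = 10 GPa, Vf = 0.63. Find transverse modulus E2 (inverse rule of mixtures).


1/E2 = Vf/Ef + (1-Vf)/Em = 0.63/146 + 0.37/10
E2 = 24.2 GPa

24.2 GPa


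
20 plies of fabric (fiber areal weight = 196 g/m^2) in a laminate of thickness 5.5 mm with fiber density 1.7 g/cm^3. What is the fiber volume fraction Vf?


Vf = n * FAW / (rho_f * h * 1000) = 20 * 196 / (1.7 * 5.5 * 1000) = 0.4193

0.4193


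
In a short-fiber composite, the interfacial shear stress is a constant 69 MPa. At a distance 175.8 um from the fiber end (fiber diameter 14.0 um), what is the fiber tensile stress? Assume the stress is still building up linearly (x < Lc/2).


Force balance: sigma_f * (pi*d^2/4) = tau * (pi*d) * x  ->  sigma_f = 4 * tau * x / d
sigma_f = 4 * 69 * 175.8 / 14.0 = 3465.8 MPa

3465.8 MPa


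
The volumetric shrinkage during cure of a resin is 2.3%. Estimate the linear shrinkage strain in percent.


Linear shrinkage ≈ vol_shrink/3 = 2.3/3 = 0.767%

0.767%


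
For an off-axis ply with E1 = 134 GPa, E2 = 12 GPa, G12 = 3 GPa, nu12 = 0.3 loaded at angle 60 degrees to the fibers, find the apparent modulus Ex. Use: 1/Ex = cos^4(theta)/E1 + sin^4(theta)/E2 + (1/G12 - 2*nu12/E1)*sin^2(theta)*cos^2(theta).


cos^4(60) = 0.0625, sin^4(60) = 0.5625, sin^2(60)*cos^2(60) = 0.1875
1/G12 - 2*nu12/E1 = 1/3 - 2*0.3/134 = 0.328856 GPa^-1
1/Ex = 0.0625/134 + 0.5625/12 + 0.328856*0.1875 = 0.1090019 GPa^-1
Ex = 9.17 GPa

9.17 GPa


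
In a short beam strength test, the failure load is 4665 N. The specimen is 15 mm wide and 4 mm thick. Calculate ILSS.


ILSS = 3F/(4bh) = 3*4665/(4*15*4) = 58.31 MPa

58.31 MPa


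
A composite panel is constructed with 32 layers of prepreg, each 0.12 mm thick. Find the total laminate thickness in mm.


h = n * t_ply = 32 * 0.12 = 3.84 mm

3.84 mm


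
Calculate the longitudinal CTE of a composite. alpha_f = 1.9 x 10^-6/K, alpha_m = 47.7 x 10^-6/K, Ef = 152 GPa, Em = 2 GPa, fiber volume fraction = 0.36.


E1 = Ef*Vf + Em*(1-Vf) = 56.0
alpha_1 = (alpha_f*Ef*Vf + alpha_m*Em*(1-Vf))/E1 = 2.95 x 10^-6/K

2.95 x 10^-6/K


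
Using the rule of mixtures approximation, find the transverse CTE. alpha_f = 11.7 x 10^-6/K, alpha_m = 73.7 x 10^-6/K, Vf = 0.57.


alpha_2 = alpha_f*Vf + alpha_m*(1-Vf) = 11.7*0.57 + 73.7*0.43 = 38.4 x 10^-6/K

38.4 x 10^-6/K


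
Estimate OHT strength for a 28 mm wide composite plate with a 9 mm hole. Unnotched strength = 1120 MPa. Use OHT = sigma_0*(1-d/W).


OHT = sigma_0*(1-d/W) = 1120*(1-9/28) = 760.0 MPa

760.0 MPa


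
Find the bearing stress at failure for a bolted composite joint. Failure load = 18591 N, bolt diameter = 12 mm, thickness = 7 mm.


sigma_br = F/(d*h) = 18591/(12*7) = 221.3 MPa

221.3 MPa


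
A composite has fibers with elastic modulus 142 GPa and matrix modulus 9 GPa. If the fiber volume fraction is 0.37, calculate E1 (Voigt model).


E1 = Ef*Vf + Em*(1-Vf) = 142*0.37 + 9*0.63 = 58.21 GPa

58.21 GPa


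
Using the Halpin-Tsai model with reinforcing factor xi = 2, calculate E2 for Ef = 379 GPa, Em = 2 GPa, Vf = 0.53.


eta = (Ef/Em - 1)/(Ef/Em + xi) = (189.5 - 1)/(189.5 + 2) = 0.9843
E2 = Em*(1+xi*eta*Vf)/(1-eta*Vf) = 8.54 GPa

8.54 GPa


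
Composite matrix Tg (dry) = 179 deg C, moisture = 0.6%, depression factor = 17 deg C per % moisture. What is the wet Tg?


Tg_wet = Tg_dry - k*moisture = 179 - 17*0.6 = 168.8 deg C

168.8 deg C


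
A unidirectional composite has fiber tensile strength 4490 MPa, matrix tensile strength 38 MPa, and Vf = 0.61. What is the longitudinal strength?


sigma_1 = sigma_f*Vf + sigma_m*(1-Vf) = 4490*0.61 + 38*0.39 = 2753.7 MPa

2753.7 MPa


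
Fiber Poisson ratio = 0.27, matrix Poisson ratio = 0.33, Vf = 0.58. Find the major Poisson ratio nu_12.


nu_12 = nu_f*Vf + nu_m*(1-Vf) = 0.27*0.58 + 0.33*0.42 = 0.2952

0.2952


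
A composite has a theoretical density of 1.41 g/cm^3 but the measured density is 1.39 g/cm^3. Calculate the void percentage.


Void% = (rho_theo - rho_actual)/rho_theo * 100 = (1.41 - 1.39)/1.41 * 100 = 1.42%

1.42%


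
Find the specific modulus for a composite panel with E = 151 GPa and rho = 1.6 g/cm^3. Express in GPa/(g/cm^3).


Specific stiffness = E/rho = 151/1.6 = 94.4 GPa/(g/cm^3)

94.4 GPa/(g/cm^3)


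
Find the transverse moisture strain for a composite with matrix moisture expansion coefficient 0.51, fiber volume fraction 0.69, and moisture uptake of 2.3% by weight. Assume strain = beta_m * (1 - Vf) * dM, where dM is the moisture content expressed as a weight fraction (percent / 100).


dM = 2.3/100 = 0.023
strain = beta_m * (1-Vf) * dM = 0.51 * 0.31 * 0.023 = 0.0036363

0.0036363


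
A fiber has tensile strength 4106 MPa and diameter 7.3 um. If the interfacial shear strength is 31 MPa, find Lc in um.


Lc = sigma_f * d / (2 * tau_i) = 4106 * 7.3 / (2 * 31) = 483.4 um

483.4 um


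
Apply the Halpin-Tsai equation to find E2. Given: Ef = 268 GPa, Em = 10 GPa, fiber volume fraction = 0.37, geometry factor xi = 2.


eta = (Ef/Em - 1)/(Ef/Em + xi) = (26.8 - 1)/(26.8 + 2) = 0.8958
E2 = Em*(1+xi*eta*Vf)/(1-eta*Vf) = 24.87 GPa

24.87 GPa


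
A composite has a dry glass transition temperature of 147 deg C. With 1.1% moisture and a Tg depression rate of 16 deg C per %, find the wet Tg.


Tg_wet = Tg_dry - k*moisture = 147 - 16*1.1 = 129.4 deg C

129.4 deg C


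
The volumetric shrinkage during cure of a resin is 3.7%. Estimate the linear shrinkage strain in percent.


Linear shrinkage ≈ vol_shrink/3 = 3.7/3 = 1.233%

1.233%


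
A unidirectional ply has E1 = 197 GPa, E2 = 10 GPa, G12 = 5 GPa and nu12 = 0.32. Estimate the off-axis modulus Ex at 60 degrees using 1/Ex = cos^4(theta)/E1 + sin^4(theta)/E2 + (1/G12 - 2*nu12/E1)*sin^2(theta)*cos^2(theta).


cos^4(60) = 0.0625, sin^4(60) = 0.5625, sin^2(60)*cos^2(60) = 0.1875
1/G12 - 2*nu12/E1 = 1/5 - 2*0.32/197 = 0.196751 GPa^-1
1/Ex = 0.0625/197 + 0.5625/10 + 0.196751*0.1875 = 0.0934581 GPa^-1
Ex = 10.7 GPa

10.7 GPa


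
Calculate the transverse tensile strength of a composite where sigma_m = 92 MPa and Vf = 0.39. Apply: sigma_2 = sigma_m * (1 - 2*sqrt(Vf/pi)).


factor = 1 - 2*sqrt(0.39/pi) = 0.2953
sigma_2 = 92 * 0.2953 = 27.17 MPa

27.17 MPa


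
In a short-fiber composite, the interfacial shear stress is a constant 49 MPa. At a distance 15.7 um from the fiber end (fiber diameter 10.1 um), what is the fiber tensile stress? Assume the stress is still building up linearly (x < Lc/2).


Force balance: sigma_f * (pi*d^2/4) = tau * (pi*d) * x  ->  sigma_f = 4 * tau * x / d
sigma_f = 4 * 49 * 15.7 / 10.1 = 304.7 MPa

304.7 MPa


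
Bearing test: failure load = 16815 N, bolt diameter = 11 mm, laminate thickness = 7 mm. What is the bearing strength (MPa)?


sigma_br = F/(d*h) = 16815/(11*7) = 218.4 MPa

218.4 MPa


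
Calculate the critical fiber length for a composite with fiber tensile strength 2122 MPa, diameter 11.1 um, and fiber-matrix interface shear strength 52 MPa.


Lc = sigma_f * d / (2 * tau_i) = 2122 * 11.1 / (2 * 52) = 226.5 um

226.5 um


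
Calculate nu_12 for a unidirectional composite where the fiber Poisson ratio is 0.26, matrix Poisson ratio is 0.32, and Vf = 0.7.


nu_12 = nu_f*Vf + nu_m*(1-Vf) = 0.26*0.7 + 0.32*0.3 = 0.278

0.278


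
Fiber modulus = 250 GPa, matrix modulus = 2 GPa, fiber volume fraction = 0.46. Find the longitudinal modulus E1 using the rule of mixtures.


E1 = Ef*Vf + Em*(1-Vf) = 250*0.46 + 2*0.54 = 116.08 GPa

116.08 GPa


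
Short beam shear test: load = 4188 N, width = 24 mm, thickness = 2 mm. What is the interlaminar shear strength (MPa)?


ILSS = 3F/(4bh) = 3*4188/(4*24*2) = 65.44 MPa

65.44 MPa


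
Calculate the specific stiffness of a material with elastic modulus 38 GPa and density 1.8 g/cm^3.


Specific stiffness = E/rho = 38/1.8 = 21.1 GPa/(g/cm^3)

21.1 GPa/(g/cm^3)


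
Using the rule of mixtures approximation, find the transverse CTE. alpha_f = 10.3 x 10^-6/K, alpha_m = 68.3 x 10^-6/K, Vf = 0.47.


alpha_2 = alpha_f*Vf + alpha_m*(1-Vf) = 10.3*0.47 + 68.3*0.53 = 41.0 x 10^-6/K

41.0 x 10^-6/K


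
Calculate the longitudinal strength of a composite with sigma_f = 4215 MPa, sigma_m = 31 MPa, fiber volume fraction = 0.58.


sigma_1 = sigma_f*Vf + sigma_m*(1-Vf) = 4215*0.58 + 31*0.42 = 2457.7 MPa

2457.7 MPa


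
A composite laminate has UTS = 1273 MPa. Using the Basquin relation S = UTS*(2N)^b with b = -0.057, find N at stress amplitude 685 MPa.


N = 0.5 * (S/UTS)^(1/b) = 0.5 * (685/1273)^(1/-0.057) = 26344.2815 cycles

26344.2815 cycles


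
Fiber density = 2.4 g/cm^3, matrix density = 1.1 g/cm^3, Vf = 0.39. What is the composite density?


rho_c = rho_f*Vf + rho_m*(1-Vf) = 2.4*0.39 + 1.1*0.61 = 1.607 g/cm^3

1.607 g/cm^3


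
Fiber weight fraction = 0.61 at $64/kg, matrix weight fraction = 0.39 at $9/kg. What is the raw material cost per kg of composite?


Cost = cost_f*Wf + cost_m*Wm = 64*0.61 + 9*0.39 = $42.55/kg

$42.55/kg


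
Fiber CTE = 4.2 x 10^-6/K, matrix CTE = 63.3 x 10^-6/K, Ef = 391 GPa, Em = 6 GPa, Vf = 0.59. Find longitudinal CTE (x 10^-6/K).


E1 = Ef*Vf + Em*(1-Vf) = 233.15
alpha_1 = (alpha_f*Ef*Vf + alpha_m*Em*(1-Vf))/E1 = 4.82 x 10^-6/K

4.82 x 10^-6/K


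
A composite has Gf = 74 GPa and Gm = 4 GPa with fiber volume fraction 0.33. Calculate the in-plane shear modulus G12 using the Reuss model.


1/G12 = Vf/Gf + (1-Vf)/Gm = 0.33/74 + 0.67/4
G12 = 5.82 GPa

5.82 GPa


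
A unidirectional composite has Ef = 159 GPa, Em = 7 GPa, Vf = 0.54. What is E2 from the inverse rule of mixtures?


1/E2 = Vf/Ef + (1-Vf)/Em = 0.54/159 + 0.46/7
E2 = 14.47 GPa

14.47 GPa


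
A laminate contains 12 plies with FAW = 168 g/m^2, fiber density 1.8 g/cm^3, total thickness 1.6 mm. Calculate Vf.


Vf = n * FAW / (rho_f * h * 1000) = 12 * 168 / (1.8 * 1.6 * 1000) = 0.7

0.7


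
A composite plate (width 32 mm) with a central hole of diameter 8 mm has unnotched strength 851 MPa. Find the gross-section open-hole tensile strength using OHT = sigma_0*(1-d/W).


OHT = sigma_0*(1-d/W) = 851*(1-8/32) = 638.3 MPa

638.3 MPa


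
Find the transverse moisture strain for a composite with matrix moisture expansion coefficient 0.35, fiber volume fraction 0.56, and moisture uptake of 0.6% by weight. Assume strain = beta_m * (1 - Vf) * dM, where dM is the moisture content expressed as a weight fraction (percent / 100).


dM = 0.6/100 = 0.006
strain = beta_m * (1-Vf) * dM = 0.35 * 0.44 * 0.006 = 0.000924

0.000924


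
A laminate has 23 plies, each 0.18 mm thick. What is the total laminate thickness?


h = n * t_ply = 23 * 0.18 = 4.14 mm

4.14 mm


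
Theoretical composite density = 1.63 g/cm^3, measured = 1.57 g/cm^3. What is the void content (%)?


Void% = (rho_theo - rho_actual)/rho_theo * 100 = (1.63 - 1.57)/1.63 * 100 = 3.68%

3.68%


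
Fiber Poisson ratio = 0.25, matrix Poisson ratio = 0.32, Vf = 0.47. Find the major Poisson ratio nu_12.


nu_12 = nu_f*Vf + nu_m*(1-Vf) = 0.25*0.47 + 0.32*0.53 = 0.2871

0.2871


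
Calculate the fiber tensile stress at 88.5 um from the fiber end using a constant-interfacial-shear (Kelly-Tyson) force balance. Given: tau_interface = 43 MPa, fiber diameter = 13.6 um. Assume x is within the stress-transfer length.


Force balance: sigma_f * (pi*d^2/4) = tau * (pi*d) * x  ->  sigma_f = 4 * tau * x / d
sigma_f = 4 * 43 * 88.5 / 13.6 = 1119.3 MPa

1119.3 MPa


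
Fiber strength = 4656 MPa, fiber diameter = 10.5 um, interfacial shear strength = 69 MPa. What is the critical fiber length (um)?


Lc = sigma_f * d / (2 * tau_i) = 4656 * 10.5 / (2 * 69) = 354.3 um

354.3 um


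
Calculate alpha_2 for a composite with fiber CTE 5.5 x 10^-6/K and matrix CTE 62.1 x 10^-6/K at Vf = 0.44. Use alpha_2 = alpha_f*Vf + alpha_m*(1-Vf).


alpha_2 = alpha_f*Vf + alpha_m*(1-Vf) = 5.5*0.44 + 62.1*0.56 = 37.2 x 10^-6/K

37.2 x 10^-6/K


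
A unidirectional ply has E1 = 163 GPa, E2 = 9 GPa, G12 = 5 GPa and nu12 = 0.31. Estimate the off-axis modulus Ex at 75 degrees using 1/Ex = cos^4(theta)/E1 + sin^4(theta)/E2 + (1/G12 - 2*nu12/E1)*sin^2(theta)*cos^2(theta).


cos^4(75) = 0.004487, sin^4(75) = 0.870513, sin^2(75)*cos^2(75) = 0.0625
1/G12 - 2*nu12/E1 = 1/5 - 2*0.31/163 = 0.196196 GPa^-1
1/Ex = 0.004487/163 + 0.870513/9 + 0.196196*0.0625 = 0.1090134 GPa^-1
Ex = 9.17 GPa

9.17 GPa


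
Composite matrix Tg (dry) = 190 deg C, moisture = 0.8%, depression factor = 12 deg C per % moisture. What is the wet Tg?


Tg_wet = Tg_dry - k*moisture = 190 - 12*0.8 = 180.4 deg C

180.4 deg C


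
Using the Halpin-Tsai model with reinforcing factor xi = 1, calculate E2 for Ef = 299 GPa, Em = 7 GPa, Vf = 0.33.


eta = (Ef/Em - 1)/(Ef/Em + xi) = (42.7143 - 1)/(42.7143 + 1) = 0.9542
E2 = Em*(1+xi*eta*Vf)/(1-eta*Vf) = 13.44 GPa

13.44 GPa


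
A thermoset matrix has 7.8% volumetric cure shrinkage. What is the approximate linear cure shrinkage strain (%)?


Linear shrinkage ≈ vol_shrink/3 = 7.8/3 = 2.6%

2.6%


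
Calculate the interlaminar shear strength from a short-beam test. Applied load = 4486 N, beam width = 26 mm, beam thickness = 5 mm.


ILSS = 3F/(4bh) = 3*4486/(4*26*5) = 25.88 MPa

25.88 MPa


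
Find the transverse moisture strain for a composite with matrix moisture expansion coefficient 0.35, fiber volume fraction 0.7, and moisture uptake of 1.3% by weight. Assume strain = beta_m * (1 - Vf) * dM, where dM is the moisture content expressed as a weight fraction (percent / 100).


dM = 1.3/100 = 0.013
strain = beta_m * (1-Vf) * dM = 0.35 * 0.3 * 0.013 = 0.001365

0.001365


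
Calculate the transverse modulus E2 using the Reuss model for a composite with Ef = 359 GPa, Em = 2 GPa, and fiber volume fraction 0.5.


1/E2 = Vf/Ef + (1-Vf)/Em = 0.5/359 + 0.5/2
E2 = 3.98 GPa

3.98 GPa


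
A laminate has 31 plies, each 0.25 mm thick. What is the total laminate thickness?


h = n * t_ply = 31 * 0.25 = 7.75 mm

7.75 mm


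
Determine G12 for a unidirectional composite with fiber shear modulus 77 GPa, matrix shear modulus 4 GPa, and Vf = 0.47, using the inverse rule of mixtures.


1/G12 = Vf/Gf + (1-Vf)/Gm = 0.47/77 + 0.53/4
G12 = 7.21 GPa

7.21 GPa


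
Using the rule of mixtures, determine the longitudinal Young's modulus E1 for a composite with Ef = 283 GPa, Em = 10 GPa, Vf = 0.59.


E1 = Ef*Vf + Em*(1-Vf) = 283*0.59 + 10*0.41 = 171.07 GPa

171.07 GPa
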